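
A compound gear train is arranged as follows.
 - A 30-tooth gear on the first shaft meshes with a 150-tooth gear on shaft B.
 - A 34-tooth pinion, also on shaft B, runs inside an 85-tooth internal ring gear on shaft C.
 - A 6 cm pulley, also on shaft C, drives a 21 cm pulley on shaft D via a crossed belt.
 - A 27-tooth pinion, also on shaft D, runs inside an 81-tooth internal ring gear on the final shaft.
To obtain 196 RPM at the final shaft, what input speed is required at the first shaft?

Overall ratio R = 5 × 2.5 × 3.5 × 3 = 131.25.
Required input speed = output speed × R = 196 × 131.25 = 25725 RPM.

25725 RPM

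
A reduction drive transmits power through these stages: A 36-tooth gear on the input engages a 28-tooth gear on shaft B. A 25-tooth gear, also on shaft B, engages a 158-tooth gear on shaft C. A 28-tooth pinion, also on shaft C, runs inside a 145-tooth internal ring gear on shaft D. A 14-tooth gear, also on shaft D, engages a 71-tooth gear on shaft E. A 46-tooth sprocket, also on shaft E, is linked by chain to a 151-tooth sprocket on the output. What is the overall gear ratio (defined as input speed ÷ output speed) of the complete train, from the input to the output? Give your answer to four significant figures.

423.8

Each stage contributes driven/driver: gear mesh 28/36 = 0.77778, gear mesh 158/25 = 6.32, internal gear 145/28 = 5.1786, gear mesh 71/14 = 5.0714, chain 151/46 = 3.2826.
Overall: 0.77778 × 6.32 × 5.1786 × 5.0714 × 3.2826 = 423.77.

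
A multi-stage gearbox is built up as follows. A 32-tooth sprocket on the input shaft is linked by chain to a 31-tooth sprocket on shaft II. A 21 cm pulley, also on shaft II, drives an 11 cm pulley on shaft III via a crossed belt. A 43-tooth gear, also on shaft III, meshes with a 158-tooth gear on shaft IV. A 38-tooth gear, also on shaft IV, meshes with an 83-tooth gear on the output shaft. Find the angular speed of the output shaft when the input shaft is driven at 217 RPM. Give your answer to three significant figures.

Chain: ratio = 31/32 = 0.96875, so shaft II turns at 217 / 0.96875 = 224 RPM.
Belt: ratio = 11/21 = 0.52381, so shaft III turns at 224 / 0.52381 = 427.64 RPM.
Gear mesh: ratio = 158/43 = 3.6744, so shaft IV turns at 427.64 / 3.6744 = 116.38 RPM.
Gear mesh: ratio = 83/38 = 2.1842, so the output shaft turns at 116.38 / 2.1842 = 53.283 RPM.

53.3 RPM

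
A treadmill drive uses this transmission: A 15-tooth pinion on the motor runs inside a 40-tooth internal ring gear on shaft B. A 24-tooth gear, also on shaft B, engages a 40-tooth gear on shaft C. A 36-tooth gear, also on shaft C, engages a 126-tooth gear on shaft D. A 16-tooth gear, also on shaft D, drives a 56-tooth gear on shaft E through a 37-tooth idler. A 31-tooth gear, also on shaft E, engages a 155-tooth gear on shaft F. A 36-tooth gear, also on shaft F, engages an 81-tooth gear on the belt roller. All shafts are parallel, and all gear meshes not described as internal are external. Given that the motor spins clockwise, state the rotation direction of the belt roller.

clockwise

the motor → shaft B: internal mesh, same direction → CW.
shaft B → shaft C: external mesh, 1 reversal → CCW.
shaft C → shaft D: external mesh, 1 reversal → CW.
shaft D → shaft E: driver → idler → driven is 2 external meshes, 2 reversals → CW.
shaft E → shaft F: external mesh, 1 reversal → CCW.
shaft F → the belt roller: external mesh, 1 reversal → CW.
6 reversals in total — an even number — so the belt roller turns the same way as the motor.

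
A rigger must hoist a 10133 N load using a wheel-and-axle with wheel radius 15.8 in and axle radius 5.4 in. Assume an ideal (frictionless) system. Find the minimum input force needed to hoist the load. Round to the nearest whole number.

Wheel-and-axle MA = R/r = 15.8/5.4 = 2.9259.
Effort = load / MA = 10133 / 2.9259 = 3463.2 N.

3463 N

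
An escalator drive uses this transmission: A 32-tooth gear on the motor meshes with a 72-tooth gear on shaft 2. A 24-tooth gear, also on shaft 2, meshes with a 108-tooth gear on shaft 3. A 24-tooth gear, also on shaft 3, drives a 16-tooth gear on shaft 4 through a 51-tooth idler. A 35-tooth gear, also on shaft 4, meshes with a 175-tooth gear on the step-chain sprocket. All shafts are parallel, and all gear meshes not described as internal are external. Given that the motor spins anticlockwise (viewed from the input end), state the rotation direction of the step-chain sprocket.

the motor → shaft 2: external mesh, 1 reversal → CW.
shaft 2 → shaft 3: external mesh, 1 reversal → CCW.
shaft 3 → shaft 4: driver → idler → driven is 2 external meshes, 2 reversals → CCW.
shaft 4 → the step-chain sprocket: external mesh, 1 reversal → CW.
5 reversals in total — an odd number — so the step-chain sprocket turns opposite to the motor.

clockwise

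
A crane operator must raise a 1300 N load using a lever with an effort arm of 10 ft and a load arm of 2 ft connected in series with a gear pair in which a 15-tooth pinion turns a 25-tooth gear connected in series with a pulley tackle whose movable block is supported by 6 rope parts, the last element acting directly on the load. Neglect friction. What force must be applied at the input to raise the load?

26 N

Lever MA = effort arm / load arm = 10/2 = 5.
Gear pair MA = 25/15 = 1.6667.
Block-and-tackle MA = number of supporting rope parts = 6.
Combined ideal MA = 5 × 1.6667 × 6 = 50.
Effort = load / MA = 1300 / 50 = 26 N.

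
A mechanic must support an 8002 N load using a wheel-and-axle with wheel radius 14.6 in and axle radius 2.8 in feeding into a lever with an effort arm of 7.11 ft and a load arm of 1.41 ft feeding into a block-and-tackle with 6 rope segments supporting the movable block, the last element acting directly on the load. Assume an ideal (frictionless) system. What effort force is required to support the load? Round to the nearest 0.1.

50.7 N

Wheel-and-axle MA = R/r = 14.6/2.8 = 5.2143.
Lever MA = effort arm / load arm = 7.11/1.41 = 5.0426.
Block-and-tackle MA = number of supporting rope parts = 6.
Combined ideal MA = 5.2143 × 5.0426 × 6 = 157.76.
Effort = load / MA = 8002 / 157.76 = 50.723 N.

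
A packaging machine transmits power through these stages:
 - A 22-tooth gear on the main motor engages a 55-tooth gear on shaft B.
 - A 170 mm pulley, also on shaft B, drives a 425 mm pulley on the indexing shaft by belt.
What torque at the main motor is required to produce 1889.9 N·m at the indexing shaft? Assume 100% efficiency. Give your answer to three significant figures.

302 N·m

Overall ratio R = 2.5 × 2.5 = 6.25.
Input torque = output torque / R = 1889.9 / 6.25 = 302.38 N·m.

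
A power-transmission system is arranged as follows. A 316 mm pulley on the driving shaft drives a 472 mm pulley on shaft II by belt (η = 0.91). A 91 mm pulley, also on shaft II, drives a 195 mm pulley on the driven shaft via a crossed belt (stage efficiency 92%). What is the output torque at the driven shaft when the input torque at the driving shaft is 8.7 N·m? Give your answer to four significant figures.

belt 472/316 = 1.4937 → τ = 8.7·1.4937·0.91 = 11.825 N·m
belt 195/91 = 2.1429 → τ = 11.825·2.1429·0.92 = 23.313 N·m

23.31 N·m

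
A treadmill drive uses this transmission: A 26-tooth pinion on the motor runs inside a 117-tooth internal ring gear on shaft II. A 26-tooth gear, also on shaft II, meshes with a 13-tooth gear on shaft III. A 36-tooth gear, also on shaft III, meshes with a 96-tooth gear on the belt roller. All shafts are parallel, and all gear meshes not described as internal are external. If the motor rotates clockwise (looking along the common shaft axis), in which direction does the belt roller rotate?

clockwise

the motor → shaft II: internal mesh, same direction → CW.
shaft II → shaft III: external mesh, 1 reversal → CCW.
shaft III → the belt roller: external mesh, 1 reversal → CW.
2 reversals in total — an even number — so the belt roller turns the same way as the motor.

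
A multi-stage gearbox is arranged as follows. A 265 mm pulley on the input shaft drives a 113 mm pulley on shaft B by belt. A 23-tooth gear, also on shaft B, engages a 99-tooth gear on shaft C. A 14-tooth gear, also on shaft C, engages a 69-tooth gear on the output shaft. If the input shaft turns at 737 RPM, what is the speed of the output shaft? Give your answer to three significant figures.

81.5 RPM

belt 113/265 = 0.42642 → 737/0.42642 = 1728.4 RPM
gear mesh 99/23 = 4.3043 → 1728.4/4.3043 = 401.54 RPM
gear mesh 69/14 = 4.9286 → 401.54/4.9286 = 81.472 RPM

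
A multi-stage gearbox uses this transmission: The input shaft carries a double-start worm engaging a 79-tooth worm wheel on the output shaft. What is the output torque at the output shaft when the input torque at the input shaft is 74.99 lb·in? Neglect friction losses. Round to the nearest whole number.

2962 lb·in

After the worm (79/2): 74.99 × 39.5 = 2962.1 lb·in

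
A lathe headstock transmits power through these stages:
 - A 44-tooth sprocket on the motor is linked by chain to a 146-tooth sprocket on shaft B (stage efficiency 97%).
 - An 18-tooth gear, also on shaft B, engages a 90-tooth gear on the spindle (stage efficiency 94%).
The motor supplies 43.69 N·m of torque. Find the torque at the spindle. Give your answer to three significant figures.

661 N·m

chain 146/44 = 3.3182 → τ = 43.69·3.3182·0.97 = 140.62 N·m
gear mesh 90/18 = 5 → τ = 140.62·5·0.94 = 660.92 N·m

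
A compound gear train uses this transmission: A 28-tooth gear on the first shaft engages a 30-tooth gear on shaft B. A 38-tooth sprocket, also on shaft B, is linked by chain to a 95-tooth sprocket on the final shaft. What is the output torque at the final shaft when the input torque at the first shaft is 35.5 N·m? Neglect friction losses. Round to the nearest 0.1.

95.1 N·m

After the gear mesh (30/28): 35.5 × 1.0714 = 38.036 N·m
After the chain (95/38): 38.036 × 2.5 = 95.089 N·m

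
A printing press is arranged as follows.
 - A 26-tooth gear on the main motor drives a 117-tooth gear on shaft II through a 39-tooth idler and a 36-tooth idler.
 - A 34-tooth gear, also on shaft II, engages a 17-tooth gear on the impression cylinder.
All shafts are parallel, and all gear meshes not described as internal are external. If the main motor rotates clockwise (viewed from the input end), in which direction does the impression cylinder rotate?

clockwise

the main motor → shaft II: driver → idler → idler → driven is 3 external meshes, 3 reversals → CCW.
shaft II → the impression cylinder: external mesh, 1 reversal → CW.
4 reversals in total — an even number — so the impression cylinder turns the same way as the main motor.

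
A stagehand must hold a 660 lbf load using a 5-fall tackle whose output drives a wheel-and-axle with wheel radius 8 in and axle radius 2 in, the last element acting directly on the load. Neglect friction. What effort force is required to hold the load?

33 lbf

Block-and-tackle MA = number of supporting rope parts = 5.
Wheel-and-axle MA = R/r = 8/2 = 4.
Combined ideal MA = 5 × 4 = 20.
Effort = load / MA = 660 / 20 = 33 lbf.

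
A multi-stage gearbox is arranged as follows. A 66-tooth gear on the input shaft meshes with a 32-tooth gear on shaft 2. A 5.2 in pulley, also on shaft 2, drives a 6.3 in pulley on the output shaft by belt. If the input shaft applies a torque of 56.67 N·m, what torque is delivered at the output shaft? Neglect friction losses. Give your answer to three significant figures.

Gear mesh: ratio = 32/66 = 0.48485; torque at shaft 2 = 56.67 × 0.48485 = 27.476 N·m.
Belt: ratio = 6.3/5.2 = 1.2115; torque at the output shaft = 27.476 × 1.2115 = 33.289 N·m.

33.3 N·m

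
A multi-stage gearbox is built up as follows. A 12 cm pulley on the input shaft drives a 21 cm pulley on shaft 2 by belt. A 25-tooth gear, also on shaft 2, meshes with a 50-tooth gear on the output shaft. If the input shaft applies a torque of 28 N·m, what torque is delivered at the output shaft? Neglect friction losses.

belt 21/12 = 1.75 → τ = 28·1.75 = 49 N·m
gear mesh 50/25 = 2 → τ = 49·2 = 98 N·m

98 N·m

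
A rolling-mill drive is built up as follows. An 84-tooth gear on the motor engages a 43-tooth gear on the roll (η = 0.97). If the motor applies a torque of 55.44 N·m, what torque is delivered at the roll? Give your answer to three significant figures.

27.5 N·m

gear mesh 43/84 = 0.5119 → τ = 55.44·0.5119·0.97 = 27.529 N·m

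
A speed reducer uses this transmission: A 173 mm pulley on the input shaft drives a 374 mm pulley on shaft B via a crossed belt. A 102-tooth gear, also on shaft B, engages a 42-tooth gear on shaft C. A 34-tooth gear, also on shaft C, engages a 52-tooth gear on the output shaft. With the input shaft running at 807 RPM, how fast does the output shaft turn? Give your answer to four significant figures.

592.8 RPM

belt 374/173 = 2.1618 → 807/2.1618 = 373.29 RPM
gear mesh 42/102 = 0.41176 → 373.29/0.41176 = 906.56 RPM
gear mesh 52/34 = 1.5294 → 906.56/1.5294 = 592.75 RPM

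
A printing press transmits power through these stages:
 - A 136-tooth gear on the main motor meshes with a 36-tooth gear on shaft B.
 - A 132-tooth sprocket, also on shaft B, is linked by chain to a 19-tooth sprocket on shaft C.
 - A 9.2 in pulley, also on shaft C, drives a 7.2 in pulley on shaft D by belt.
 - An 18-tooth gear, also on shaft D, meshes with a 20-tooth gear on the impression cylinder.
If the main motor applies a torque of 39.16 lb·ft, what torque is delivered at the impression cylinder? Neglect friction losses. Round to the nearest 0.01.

1.30 lb·ft

After the gear mesh (36/136): 39.16 × 0.26471 = 10.366 lb·ft
After the chain (19/132): 10.366 × 0.14394 = 1.4921 lb·ft
After the belt (7.2/9.2): 1.4921 × 0.78261 = 1.1677 lb·ft
After the gear mesh (20/18): 1.1677 × 1.1111 = 1.2974 lb·ft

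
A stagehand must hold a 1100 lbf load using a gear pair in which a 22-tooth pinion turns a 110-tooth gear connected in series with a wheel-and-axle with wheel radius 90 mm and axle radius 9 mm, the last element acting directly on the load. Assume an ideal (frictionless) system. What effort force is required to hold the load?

22 lbf

Gear pair MA = 110/22 = 5.
Wheel-and-axle MA = R/r = 90/9 = 10.
Combined ideal MA = 5 × 10 = 50.
Effort = load / MA = 1100 / 50 = 22 lbf.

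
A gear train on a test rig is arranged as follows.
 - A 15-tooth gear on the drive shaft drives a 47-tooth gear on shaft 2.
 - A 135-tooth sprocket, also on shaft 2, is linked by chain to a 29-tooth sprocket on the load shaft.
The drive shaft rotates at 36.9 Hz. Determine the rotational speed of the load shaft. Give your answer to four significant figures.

54.82 Hz

Gear mesh: ratio = 47/15 = 3.1333, so shaft 2 turns at 36.9 / 3.1333 = 11.777 Hz.
Chain: ratio = 29/135 = 0.21481, so the load shaft turns at 11.777 / 0.21481 = 54.822 Hz.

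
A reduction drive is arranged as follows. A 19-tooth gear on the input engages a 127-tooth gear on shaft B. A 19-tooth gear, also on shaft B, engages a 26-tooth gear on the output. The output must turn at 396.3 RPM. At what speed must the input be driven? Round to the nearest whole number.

Overall ratio R = 6.6842 × 1.3684 = 9.1468.
Required input speed = output speed × R = 396.3 × 9.1468 = 3624.9 RPM.

3625 RPM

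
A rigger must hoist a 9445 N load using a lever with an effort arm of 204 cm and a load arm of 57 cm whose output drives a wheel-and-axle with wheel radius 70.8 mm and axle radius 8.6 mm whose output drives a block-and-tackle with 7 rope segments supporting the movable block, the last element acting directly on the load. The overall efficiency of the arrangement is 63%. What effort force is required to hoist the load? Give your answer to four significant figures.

Lever MA = effort arm / load arm = 204/57 = 3.5789.
Wheel-and-axle MA = R/r = 70.8/8.6 = 8.2326.
Block-and-tackle MA = number of supporting rope parts = 7.
Combined ideal MA = 3.5789 × 8.2326 × 7 = 206.25.
Actual MA = 206.25 × 0.63 = 129.94.
Effort = load / actual MA = 9445 / 129.94 = 72.69 N.

72.69 N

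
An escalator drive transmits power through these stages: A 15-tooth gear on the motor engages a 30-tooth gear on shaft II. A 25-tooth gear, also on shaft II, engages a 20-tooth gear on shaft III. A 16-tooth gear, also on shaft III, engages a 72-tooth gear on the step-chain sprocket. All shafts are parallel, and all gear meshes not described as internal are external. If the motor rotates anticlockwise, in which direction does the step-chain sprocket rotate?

the motor → shaft II: external mesh, 1 reversal → CW.
shaft II → shaft III: external mesh, 1 reversal → CCW.
shaft III → the step-chain sprocket: external mesh, 1 reversal → CW.
3 reversals in total — an odd number — so the step-chain sprocket turns opposite to the motor.

clockwise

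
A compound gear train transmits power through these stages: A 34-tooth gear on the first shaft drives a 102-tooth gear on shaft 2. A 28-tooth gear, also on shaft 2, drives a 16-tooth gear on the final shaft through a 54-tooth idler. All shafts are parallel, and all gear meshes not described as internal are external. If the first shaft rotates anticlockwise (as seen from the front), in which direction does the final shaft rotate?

the first shaft → shaft 2: external mesh, 1 reversal → CW.
shaft 2 → the final shaft: driver → idler → driven is 2 external meshes, 2 reversals → CW.
3 reversals in total — an odd number — so the final shaft turns opposite to the first shaft.

clockwise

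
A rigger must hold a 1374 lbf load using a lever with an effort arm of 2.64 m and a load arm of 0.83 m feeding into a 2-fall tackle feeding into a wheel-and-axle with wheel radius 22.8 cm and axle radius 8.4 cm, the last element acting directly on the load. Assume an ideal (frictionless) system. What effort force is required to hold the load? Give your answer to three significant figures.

Lever MA = effort arm / load arm = 2.64/0.83 = 3.1807.
Block-and-tackle MA = number of supporting rope parts = 2.
Wheel-and-axle MA = R/r = 22.8/8.4 = 2.7143.
Combined ideal MA = 3.1807 × 2 × 2.7143 = 17.267.
Effort = load / MA = 1374 / 17.267 = 79.575 lbf.

79.6 lbf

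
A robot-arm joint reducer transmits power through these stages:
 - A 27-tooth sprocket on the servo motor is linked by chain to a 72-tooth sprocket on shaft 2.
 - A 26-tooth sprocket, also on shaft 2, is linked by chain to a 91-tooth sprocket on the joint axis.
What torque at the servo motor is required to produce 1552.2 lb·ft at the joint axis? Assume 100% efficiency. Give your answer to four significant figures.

Overall ratio R = 2.6667 × 3.5 = 9.3333.
Input torque = output torque / R = 1552.2 / 9.3333 = 166.31 lb·ft.

166.3 lb·ft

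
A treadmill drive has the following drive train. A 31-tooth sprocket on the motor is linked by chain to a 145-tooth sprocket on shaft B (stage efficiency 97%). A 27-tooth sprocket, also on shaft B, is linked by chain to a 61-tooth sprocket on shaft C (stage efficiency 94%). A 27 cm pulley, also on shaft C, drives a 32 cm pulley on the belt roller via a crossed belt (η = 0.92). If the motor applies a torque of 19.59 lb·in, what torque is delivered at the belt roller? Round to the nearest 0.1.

Chain: ratio = 145/31 = 4.6774; torque at shaft B = 19.59 × 4.6774 × 0.97 = 88.882 lb·in.
Chain: ratio = 61/27 = 2.2593; torque at shaft C = 88.882 × 2.2593 × 0.94 = 188.76 lb·in.
Belt: ratio = 32/27 = 1.1852; torque at the belt roller = 188.76 × 1.1852 × 0.92 = 205.82 lb·in.

205.8 lb·in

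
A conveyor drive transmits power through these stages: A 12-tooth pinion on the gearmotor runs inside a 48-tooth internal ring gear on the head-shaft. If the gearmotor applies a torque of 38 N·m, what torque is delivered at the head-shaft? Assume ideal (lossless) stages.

152 N·m

After the internal gear (48/12): 38 × 4 = 152 N·m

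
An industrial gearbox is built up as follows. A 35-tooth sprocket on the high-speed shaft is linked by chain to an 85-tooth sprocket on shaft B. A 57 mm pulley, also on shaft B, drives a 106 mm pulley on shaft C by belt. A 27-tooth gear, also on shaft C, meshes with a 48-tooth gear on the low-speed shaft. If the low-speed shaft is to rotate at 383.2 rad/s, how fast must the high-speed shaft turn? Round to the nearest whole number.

Overall ratio R = 2.4286 × 1.8596 × 1.7778 = 8.029.
Required input speed = output speed × R = 383.2 × 8.029 = 3076.7 rad/s.

3077 rad/s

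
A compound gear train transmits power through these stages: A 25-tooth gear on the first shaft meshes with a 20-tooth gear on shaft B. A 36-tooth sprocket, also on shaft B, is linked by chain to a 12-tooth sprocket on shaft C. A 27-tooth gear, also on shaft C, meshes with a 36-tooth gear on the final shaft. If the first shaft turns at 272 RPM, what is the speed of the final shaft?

765 RPM

the first shaft → shaft B (gear mesh, 20/25): 272 ÷ 0.8 = 340 RPM
shaft B → shaft C (chain, 12/36): 340 ÷ 0.33333 = 1020 RPM
shaft C → the final shaft (gear mesh, 36/27): 1020 ÷ 1.3333 = 765 RPM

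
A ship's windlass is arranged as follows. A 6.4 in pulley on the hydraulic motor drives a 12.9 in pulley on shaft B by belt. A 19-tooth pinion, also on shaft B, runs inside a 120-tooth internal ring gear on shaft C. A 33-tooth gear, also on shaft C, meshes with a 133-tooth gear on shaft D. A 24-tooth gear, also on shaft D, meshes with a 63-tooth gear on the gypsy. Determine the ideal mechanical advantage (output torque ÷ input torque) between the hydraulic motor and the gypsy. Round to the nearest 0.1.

134.7

Each stage contributes driven/driver: belt 12.9/6.4 = 2.0156, internal gear 120/19 = 6.3158, gear mesh 133/33 = 4.0303, gear mesh 63/24 = 2.625.
Overall: 2.0156 × 6.3158 × 4.0303 × 2.625 = 134.68.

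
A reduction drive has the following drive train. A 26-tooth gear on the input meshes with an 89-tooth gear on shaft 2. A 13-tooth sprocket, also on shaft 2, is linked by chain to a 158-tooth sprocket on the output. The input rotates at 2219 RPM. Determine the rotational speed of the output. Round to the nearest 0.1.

gear mesh 89/26 = 3.4231 → 2219/3.4231 = 648.25 RPM
chain 158/13 = 12.154 → 648.25/12.154 = 53.337 RPM

53.3 RPM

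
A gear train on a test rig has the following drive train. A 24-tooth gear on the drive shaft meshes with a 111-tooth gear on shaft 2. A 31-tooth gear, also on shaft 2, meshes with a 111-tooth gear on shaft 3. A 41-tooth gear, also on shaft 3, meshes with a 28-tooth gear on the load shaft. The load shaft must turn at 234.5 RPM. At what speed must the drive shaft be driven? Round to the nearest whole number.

Overall ratio R = 4.625 × 3.5806 × 0.68293 = 11.31.
Required input speed = output speed × R = 234.5 × 11.31 = 2652.1 RPM.

2652 RPM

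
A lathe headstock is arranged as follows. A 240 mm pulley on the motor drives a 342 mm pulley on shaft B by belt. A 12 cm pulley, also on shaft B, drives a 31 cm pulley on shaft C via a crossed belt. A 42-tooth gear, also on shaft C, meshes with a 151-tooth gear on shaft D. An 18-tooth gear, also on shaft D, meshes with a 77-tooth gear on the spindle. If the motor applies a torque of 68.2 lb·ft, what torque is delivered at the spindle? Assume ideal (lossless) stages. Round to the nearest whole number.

3861 lb·ft

After the belt (342/240): 68.2 × 1.425 = 97.185 lb·ft
After the belt (31/12): 97.185 × 2.5833 = 251.06 lb·ft
After the gear mesh (151/42): 251.06 × 3.5952 = 902.62 lb·ft
After the gear mesh (77/18): 902.62 × 4.2778 = 3861.2 lb·ft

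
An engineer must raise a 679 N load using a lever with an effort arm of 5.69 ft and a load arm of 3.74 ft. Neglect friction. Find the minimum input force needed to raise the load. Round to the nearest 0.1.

Lever MA = effort arm / load arm = 5.69/3.74 = 1.5214.
Effort = load / MA = 679 / 1.5214 = 446.3 N.

446.3 N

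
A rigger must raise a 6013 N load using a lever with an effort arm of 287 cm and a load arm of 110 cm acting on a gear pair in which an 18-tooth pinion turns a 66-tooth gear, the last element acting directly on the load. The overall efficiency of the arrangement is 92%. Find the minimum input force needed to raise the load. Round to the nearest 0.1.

683.2 N

Lever MA = effort arm / load arm = 287/110 = 2.6091.
Gear pair MA = 66/18 = 3.6667.
Combined ideal MA = 2.6091 × 3.6667 = 9.5667.
Actual MA = 9.5667 × 0.92 = 8.8013.
Effort = load / actual MA = 6013 / 8.8013 = 683.19 N.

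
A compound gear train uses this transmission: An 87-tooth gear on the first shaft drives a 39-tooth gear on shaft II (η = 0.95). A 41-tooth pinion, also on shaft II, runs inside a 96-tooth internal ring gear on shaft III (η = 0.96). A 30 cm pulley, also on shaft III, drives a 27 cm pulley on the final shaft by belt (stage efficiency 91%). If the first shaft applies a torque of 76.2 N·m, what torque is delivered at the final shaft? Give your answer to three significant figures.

After the gear mesh (39/87): 76.2 × 0.44828 × 0.95 = 32.451 N·m
After the internal gear (96/41): 32.451 × 2.3415 × 0.96 = 72.943 N·m
After the belt (27/30): 72.943 × 0.9 × 0.91 = 59.74 N·m

59.7 N·m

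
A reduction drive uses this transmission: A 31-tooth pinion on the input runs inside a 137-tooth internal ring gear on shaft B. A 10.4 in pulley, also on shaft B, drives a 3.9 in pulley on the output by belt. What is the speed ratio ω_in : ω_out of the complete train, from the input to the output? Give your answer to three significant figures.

Each stage contributes driven/driver: internal gear 137/31 = 4.4194, belt 3.9/10.4 = 0.375.
Overall: 4.4194 × 0.375 = 1.6573.

1.66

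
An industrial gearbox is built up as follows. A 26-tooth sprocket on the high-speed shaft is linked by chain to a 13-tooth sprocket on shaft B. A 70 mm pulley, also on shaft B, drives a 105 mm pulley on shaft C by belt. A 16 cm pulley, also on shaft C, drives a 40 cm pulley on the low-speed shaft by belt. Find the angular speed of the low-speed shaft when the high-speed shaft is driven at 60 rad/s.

chain 13/26 = 0.5 → 60/0.5 = 120 rad/s
belt 105/70 = 1.5 → 120/1.5 = 80 rad/s
belt 40/16 = 2.5 → 80/2.5 = 32 rad/s

32 rad/s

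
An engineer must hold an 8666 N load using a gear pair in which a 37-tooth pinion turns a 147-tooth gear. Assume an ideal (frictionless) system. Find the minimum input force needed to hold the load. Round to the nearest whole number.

2181 N

Gear pair MA = 147/37 = 3.973.
Effort = load / MA = 8666 / 3.973 = 2181.2 N.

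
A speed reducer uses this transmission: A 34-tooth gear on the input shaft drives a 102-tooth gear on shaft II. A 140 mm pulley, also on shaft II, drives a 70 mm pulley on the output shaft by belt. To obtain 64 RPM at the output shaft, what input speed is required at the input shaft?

96 RPM

Overall ratio R = 3 × 0.5 = 1.5.
Required input speed = output speed × R = 64 × 1.5 = 96 RPM.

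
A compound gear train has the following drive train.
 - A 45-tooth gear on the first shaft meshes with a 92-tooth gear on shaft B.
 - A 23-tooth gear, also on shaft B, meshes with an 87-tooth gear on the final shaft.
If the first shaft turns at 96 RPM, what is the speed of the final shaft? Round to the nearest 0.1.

12.4 RPM

gear mesh 92/45 = 2.0444 → 96/2.0444 = 46.957 RPM
gear mesh 87/23 = 3.7826 → 46.957/3.7826 = 12.414 RPM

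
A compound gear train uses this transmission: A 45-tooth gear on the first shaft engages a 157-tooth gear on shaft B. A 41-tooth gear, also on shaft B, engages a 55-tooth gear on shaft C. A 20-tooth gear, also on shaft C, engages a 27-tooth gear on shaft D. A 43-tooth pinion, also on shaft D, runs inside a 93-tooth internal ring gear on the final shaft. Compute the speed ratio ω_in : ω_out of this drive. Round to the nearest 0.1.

13.7

Each stage contributes driven/driver: gear mesh 157/45 = 3.4889, gear mesh 55/41 = 1.3415, gear mesh 27/20 = 1.35, internal gear 93/43 = 2.1628.
Overall: 3.4889 × 1.3415 × 1.35 × 2.1628 = 13.665.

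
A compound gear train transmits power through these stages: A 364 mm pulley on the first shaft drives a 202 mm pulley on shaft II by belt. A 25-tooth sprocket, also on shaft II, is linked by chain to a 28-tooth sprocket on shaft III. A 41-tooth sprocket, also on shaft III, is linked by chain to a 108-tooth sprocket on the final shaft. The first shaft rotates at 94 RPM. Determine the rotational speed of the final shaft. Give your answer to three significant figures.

belt 202/364 = 0.55495 → 94/0.55495 = 169.39 RPM
chain 28/25 = 1.12 → 169.39/1.12 = 151.24 RPM
chain 108/41 = 2.6341 → 151.24/2.6341 = 57.414 RPM

57.4 RPM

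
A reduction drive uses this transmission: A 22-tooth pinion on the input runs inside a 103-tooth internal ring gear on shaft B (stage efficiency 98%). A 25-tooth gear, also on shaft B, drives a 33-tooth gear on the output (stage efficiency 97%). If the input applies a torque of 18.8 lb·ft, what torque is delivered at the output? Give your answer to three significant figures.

110 lb·ft

internal gear 103/22 = 4.6818 → τ = 18.8·4.6818·0.98 = 86.258 lb·ft
gear mesh 33/25 = 1.32 → τ = 86.258·1.32·0.97 = 110.44 lb·ft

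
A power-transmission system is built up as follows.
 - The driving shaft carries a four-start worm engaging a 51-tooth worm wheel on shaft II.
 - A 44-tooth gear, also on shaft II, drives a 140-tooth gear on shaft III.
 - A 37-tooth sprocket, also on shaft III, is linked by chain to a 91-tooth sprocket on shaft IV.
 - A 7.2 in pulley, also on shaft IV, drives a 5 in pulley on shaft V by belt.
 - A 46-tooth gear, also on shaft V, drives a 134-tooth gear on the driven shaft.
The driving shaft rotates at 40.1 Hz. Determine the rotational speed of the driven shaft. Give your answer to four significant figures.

0.1987 Hz

Worm: ratio = 51/4 = 12.75, so shaft II turns at 40.1 / 12.75 = 3.1451 Hz.
Gear mesh: ratio = 140/44 = 3.1818, so shaft III turns at 3.1451 / 3.1818 = 0.98846 Hz.
Chain: ratio = 91/37 = 2.4595, so shaft IV turns at 0.98846 / 2.4595 = 0.4019 Hz.
Belt: ratio = 5/7.2 = 0.69444, so shaft V turns at 0.4019 / 0.69444 = 0.57874 Hz.
Gear mesh: ratio = 134/46 = 2.913, so the driven shaft turns at 0.57874 / 2.913 = 0.19867 Hz.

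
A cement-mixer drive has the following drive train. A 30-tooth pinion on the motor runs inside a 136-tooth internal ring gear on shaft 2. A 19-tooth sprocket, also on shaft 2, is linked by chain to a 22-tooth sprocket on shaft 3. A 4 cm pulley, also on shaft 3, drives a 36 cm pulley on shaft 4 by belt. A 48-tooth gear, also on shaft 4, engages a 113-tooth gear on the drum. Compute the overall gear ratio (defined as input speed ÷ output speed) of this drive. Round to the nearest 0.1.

Each stage contributes driven/driver: internal gear 136/30 = 4.5333, chain 22/19 = 1.1579, belt 36/4 = 9, gear mesh 113/48 = 2.3542.
Overall: 4.5333 × 1.1579 × 9 × 2.3542 = 111.22.

111.2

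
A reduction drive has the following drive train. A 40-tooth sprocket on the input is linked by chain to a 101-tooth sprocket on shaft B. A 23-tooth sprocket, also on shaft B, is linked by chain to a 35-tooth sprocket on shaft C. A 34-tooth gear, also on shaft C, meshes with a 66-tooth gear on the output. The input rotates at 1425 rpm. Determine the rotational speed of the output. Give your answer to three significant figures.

the input → shaft B (chain, 101/40): 1425 ÷ 2.525 = 564.36 rpm
shaft B → shaft C (chain, 35/23): 564.36 ÷ 1.5217 = 370.86 rpm
shaft C → the output (gear mesh, 66/34): 370.86 ÷ 1.9412 = 191.05 rpm

191 rpm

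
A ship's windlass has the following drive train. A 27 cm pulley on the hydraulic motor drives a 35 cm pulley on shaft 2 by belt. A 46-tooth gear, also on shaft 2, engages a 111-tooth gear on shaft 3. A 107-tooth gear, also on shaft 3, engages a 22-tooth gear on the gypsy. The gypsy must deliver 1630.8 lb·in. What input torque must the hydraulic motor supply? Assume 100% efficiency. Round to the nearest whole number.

2536 lb·in

Overall ratio R = 1.2963 × 2.413 × 0.20561 = 0.64314.
Input torque = output torque / R = 1630.8 / 0.64314 = 2535.7 lb·in.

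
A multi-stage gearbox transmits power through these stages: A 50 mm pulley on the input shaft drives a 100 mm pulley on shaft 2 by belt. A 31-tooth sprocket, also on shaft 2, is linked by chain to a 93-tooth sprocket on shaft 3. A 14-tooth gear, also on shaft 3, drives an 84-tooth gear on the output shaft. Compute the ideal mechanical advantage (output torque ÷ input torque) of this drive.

36

Each stage contributes driven/driver: belt 100/50 = 2, chain 93/31 = 3, gear mesh 84/14 = 6.
Overall: 2 × 3 × 6 = 36.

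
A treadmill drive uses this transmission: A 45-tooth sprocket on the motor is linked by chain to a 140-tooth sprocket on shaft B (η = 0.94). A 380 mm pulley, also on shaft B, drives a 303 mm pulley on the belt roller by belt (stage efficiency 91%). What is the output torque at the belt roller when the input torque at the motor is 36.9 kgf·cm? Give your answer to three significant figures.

78.3 kgf·cm

After the chain (140/45): 36.9 × 3.1111 × 0.94 = 107.91 kgf·cm
After the belt (303/380): 107.91 × 0.79737 × 0.91 = 78.302 kgf·cm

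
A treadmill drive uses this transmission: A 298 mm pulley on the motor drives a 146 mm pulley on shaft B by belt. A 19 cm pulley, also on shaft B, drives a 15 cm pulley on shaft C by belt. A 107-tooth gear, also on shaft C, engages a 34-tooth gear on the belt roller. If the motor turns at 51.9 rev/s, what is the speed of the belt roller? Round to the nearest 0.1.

the motor → shaft B (belt, 146/298): 51.9 ÷ 0.48993 = 105.93 rev/s
shaft B → shaft C (belt, 15/19): 105.93 ÷ 0.78947 = 134.18 rev/s
shaft C → the belt roller (gear mesh, 34/107): 134.18 ÷ 0.31776 = 422.28 rev/s

422.3 rev/s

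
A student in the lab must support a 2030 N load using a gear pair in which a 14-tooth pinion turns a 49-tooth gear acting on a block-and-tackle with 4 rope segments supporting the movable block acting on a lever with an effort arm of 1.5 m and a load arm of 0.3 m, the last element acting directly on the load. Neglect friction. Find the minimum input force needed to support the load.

Gear pair MA = 49/14 = 3.5.
Block-and-tackle MA = number of supporting rope parts = 4.
Lever MA = effort arm / load arm = 1.5/0.3 = 5.
Combined ideal MA = 3.5 × 4 × 5 = 70.
Effort = load / MA = 2030 / 70 = 29 N.

29 N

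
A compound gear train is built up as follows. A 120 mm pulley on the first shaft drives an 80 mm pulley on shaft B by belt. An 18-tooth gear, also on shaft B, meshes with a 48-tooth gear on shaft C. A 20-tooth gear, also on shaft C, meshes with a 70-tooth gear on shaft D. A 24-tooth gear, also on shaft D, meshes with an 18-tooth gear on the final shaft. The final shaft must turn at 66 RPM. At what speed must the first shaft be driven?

Overall ratio R = 0.66667 × 2.6667 × 3.5 × 0.75 = 4.6667.
Required input speed = output speed × R = 66 × 4.6667 = 308 RPM.

308 RPM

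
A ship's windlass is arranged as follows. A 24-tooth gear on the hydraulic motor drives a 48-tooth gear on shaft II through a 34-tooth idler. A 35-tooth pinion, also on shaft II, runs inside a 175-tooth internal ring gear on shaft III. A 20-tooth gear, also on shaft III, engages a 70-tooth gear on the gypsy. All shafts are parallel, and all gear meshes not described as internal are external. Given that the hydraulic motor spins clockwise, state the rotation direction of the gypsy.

anticlockwise

the hydraulic motor → shaft II: driver → idler → driven is 2 external meshes, 2 reversals → CW.
shaft II → shaft III: internal mesh, same direction → CW.
shaft III → the gypsy: external mesh, 1 reversal → CCW.
3 reversals in total — an odd number — so the gypsy turns opposite to the hydraulic motor.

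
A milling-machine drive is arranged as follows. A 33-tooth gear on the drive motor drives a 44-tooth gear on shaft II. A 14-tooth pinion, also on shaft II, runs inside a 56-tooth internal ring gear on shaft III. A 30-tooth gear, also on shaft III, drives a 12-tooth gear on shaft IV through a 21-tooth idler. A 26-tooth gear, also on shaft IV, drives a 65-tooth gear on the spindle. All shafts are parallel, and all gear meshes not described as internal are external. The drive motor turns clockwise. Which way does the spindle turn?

clockwise

the drive motor → shaft II: external mesh, 1 reversal → CCW.
shaft II → shaft III: internal mesh, same direction → CCW.
shaft III → shaft IV: driver → idler → driven is 2 external meshes, 2 reversals → CCW.
shaft IV → the spindle: external mesh, 1 reversal → CW.
4 reversals in total — an even number — so the spindle turns the same way as the drive motor.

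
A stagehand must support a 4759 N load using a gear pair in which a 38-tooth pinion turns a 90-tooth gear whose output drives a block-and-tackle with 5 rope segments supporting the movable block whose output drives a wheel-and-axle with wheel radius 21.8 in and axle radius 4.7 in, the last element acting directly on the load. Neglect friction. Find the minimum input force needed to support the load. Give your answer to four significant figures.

86.64 N

Gear pair MA = 90/38 = 2.3684.
Block-and-tackle MA = number of supporting rope parts = 5.
Wheel-and-axle MA = R/r = 21.8/4.7 = 4.6383.
Combined ideal MA = 2.3684 × 5 × 4.6383 = 54.927.
Effort = load / MA = 4759 / 54.927 = 86.642 N.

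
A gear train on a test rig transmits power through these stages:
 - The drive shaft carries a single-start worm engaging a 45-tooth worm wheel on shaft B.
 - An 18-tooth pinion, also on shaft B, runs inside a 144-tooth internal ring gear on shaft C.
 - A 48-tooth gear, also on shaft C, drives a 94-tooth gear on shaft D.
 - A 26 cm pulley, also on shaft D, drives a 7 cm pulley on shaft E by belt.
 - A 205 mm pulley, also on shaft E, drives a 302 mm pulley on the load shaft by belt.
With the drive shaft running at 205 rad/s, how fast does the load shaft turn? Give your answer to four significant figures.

the drive shaft → shaft B (worm, 45/1): 205 ÷ 45 = 4.5556 rad/s
shaft B → shaft C (internal gear, 144/18): 4.5556 ÷ 8 = 0.56944 rad/s
shaft C → shaft D (gear mesh, 94/48): 0.56944 ÷ 1.9583 = 0.29078 rad/s
shaft D → shaft E (belt, 7/26): 0.29078 ÷ 0.26923 = 1.08 rad/s
shaft E → the load shaft (belt, 302/205): 1.08 ÷ 1.4732 = 0.73314 rad/s

0.7331 rad/s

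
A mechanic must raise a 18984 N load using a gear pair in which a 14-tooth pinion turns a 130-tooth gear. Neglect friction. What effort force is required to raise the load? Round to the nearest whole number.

Gear pair MA = 130/14 = 9.2857.
Effort = load / MA = 18984 / 9.2857 = 2044.4 N.

2044 N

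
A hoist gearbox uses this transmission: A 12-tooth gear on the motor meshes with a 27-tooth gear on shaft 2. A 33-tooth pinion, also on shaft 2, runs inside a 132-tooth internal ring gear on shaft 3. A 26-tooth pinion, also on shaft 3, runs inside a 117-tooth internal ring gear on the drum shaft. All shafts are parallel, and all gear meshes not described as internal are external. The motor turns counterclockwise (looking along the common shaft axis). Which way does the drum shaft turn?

the motor → shaft 2: external mesh, 1 reversal → CW.
shaft 2 → shaft 3: internal mesh, same direction → CW.
shaft 3 → the drum shaft: internal mesh, same direction → CW.
1 reversal in total — an odd number — so the drum shaft turns opposite to the motor.

clockwise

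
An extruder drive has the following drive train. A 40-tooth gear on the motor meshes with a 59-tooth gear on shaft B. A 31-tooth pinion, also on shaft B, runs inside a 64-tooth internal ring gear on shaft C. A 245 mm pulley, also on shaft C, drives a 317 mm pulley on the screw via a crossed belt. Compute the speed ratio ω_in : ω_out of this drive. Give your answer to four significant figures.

Each stage contributes driven/driver: gear mesh 59/40 = 1.475, internal gear 64/31 = 2.0645, belt 317/245 = 1.2939.
Overall: 1.475 × 2.0645 × 1.2939 = 3.9401.

3.940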